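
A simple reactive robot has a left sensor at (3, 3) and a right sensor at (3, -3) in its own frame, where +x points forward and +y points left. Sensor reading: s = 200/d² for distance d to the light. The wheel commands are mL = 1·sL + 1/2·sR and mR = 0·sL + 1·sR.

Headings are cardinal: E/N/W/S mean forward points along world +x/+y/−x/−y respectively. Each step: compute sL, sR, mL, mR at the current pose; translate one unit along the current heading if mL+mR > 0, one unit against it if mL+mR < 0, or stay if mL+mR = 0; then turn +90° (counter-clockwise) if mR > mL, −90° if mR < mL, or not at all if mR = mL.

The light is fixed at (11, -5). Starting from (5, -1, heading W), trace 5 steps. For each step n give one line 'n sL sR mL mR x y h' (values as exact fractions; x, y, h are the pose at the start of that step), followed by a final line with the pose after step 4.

n=0: pose=(5,-1,W); sL=100/41, sR=20/13; mL=1710/533, mR=20/13; mL+mR=2530/533 → advance +1; mR−mL=-890/533 → turn -1·90°
n=1: pose=(4,-1,N); sL=200/149, sR=40/13; mL=5580/1937, mR=40/13; mL+mR=11540/1937 → advance +1; mR−mL=380/1937 → turn +1·90°
n=2: pose=(4,0,W); sL=25/13, sR=50/41; mL=1350/533, mR=50/41; mL+mR=2000/533 → advance +1; mR−mL=-700/533 → turn -1·90°
n=3: pose=(3,0,N); sL=40/37, sR=200/89; mL=7260/3293, mR=200/89; mL+mR=14660/3293 → advance +1; mR−mL=140/3293 → turn +1·90°
n=4: pose=(3,1,W); sL=20/13, sR=100/101; mL=2670/1313, mR=100/101; mL+mR=3970/1313 → advance +1; mR−mL=-1370/1313 → turn -1·90°

0 100/41 20/13 1710/533 20/13 5 -1 W
1 200/149 40/13 5580/1937 40/13 4 -1 N
2 25/13 50/41 1350/533 50/41 4 0 W
3 40/37 200/89 7260/3293 200/89 3 0 N
4 20/13 100/101 2670/1313 100/101 3 1 W
final 2 1 N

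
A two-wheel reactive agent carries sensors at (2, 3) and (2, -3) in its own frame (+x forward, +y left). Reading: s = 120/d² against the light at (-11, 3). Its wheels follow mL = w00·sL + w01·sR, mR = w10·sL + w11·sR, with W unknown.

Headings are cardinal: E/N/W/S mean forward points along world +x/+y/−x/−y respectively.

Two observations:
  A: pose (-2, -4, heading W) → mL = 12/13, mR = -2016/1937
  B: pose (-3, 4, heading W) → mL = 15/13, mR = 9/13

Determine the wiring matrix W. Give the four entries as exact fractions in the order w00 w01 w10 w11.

obs A: pose=(-2,-4,W) → sL=120/149, sR=24/13, mL=12/13, mR=-2016/1937
obs B: pose=(-3,4,W) → sL=3, sR=30/13, mL=15/13, mR=9/13
sensor matrix S = [[120/149, 24/13], [3, 30/13]]; det S = -7128/1937
solve [mL_A; mL_B] = S·[w00; w01] and [mR_A; mR_B] = S·[w10; w11]:
  w00 = 0, w01 = 1/2, w10 = 1, w11 = -1

0 1/2 1 -1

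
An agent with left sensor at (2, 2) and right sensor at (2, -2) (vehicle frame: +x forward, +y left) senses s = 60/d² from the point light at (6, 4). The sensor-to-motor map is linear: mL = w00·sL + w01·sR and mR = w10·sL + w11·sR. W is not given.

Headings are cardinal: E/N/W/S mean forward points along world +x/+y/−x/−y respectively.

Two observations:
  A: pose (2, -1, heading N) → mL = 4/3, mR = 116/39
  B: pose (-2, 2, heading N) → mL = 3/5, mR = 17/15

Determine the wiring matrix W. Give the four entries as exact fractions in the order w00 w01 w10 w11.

1 0 1/2 1/2

obs A: pose=(2,-1,N) → sL=4/3, sR=60/13, mL=4/3, mR=116/39
obs B: pose=(-2,2,N) → sL=3/5, sR=5/3, mL=3/5, mR=17/15
sensor matrix S = [[4/3, 60/13], [3/5, 5/3]]; det S = -64/117
solve [mL_A; mL_B] = S·[w00; w01] and [mR_A; mR_B] = S·[w10; w11]:
  w00 = 1, w01 = 0, w10 = 1/2, w11 = 1/2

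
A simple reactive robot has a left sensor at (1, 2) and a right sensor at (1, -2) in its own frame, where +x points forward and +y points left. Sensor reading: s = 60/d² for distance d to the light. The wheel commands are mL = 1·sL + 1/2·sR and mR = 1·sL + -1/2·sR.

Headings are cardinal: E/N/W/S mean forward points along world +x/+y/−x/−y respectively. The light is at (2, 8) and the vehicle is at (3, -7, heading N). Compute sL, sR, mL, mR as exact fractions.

left sensor world pos  = (1, -6); dL² = 197
right sensor world pos = (5, -6); dR² = 205
sL = 60/197 = 60/197
sR = 60/205 = 12/41
mL = 1·sL + 1/2·sR = 3642/8077
mR = 1·sL + -1/2·sR = 1278/8077

60/197 12/41 3642/8077 1278/8077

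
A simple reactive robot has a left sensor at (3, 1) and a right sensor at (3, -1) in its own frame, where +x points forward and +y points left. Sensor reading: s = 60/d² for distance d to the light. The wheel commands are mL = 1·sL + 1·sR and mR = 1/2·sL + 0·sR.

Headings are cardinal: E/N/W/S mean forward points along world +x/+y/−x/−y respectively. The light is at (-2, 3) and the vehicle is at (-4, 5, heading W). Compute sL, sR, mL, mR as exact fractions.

30/13 30/17 900/221 15/13

left sensor world pos  = (-7, 4); dL² = 26
right sensor world pos = (-7, 6); dR² = 34
sL = 60/26 = 30/13
sR = 60/34 = 30/17
mL = 1·sL + 1·sR = 900/221
mR = 1/2·sL + 0·sR = 15/13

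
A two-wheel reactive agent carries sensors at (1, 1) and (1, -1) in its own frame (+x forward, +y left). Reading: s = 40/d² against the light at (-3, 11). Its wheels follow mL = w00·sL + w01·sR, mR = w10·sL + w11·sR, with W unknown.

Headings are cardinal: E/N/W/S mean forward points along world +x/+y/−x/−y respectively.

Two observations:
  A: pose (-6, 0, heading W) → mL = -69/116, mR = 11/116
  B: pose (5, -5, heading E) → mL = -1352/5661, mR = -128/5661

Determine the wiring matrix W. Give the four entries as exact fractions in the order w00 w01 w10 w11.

obs A: pose=(-6,0,W) → sL=1/4, sR=10/29, mL=-69/116, mR=11/116
obs B: pose=(5,-5,E) → sL=20/153, sR=4/37, mL=-1352/5661, mR=-128/5661
sensor matrix S = [[1/4, 10/29], [20/153, 4/37]]; det S = -2963/164169
solve [mL_A; mL_B] = S·[w00; w01] and [mR_A; mR_B] = S·[w10; w11]:
  w00 = -1, w01 = -1, w10 = -1, w11 = 1

-1 -1 -1 1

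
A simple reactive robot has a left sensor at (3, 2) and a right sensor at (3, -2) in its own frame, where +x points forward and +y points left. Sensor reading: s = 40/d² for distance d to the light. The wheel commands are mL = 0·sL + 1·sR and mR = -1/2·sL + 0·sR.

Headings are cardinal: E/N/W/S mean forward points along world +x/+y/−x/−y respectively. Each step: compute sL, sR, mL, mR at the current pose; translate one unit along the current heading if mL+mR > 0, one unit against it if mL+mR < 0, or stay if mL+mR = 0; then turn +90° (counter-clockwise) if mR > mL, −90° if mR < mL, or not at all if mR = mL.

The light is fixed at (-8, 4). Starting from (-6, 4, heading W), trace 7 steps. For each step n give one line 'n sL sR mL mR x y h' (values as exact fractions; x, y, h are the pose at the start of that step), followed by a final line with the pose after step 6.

0 8 8 8 -4 -6 4 W
1 4 20/9 20/9 -2 -7 4 N
2 8/5 40/17 40/17 -4/5 -7 5 E
3 2 10 10 -1 -6 5 S
4 8 8 8 -4 -6 4 W
5 4 20/9 20/9 -2 -7 4 N
6 8/5 40/17 40/17 -4/5 -7 5 E
final -6 5 S

n=0: pose=(-6,4,W); sL=8, sR=8; mL=8, mR=-4; mL+mR=4 → advance +1; mR−mL=-12 → turn -1·90°
n=1: pose=(-7,4,N); sL=4, sR=20/9; mL=20/9, mR=-2; mL+mR=2/9 → advance +1; mR−mL=-38/9 → turn -1·90°
n=2: pose=(-7,5,E); sL=8/5, sR=40/17; mL=40/17, mR=-4/5; mL+mR=132/85 → advance +1; mR−mL=-268/85 → turn -1·90°
n=3: pose=(-6,5,S); sL=2, sR=10; mL=10, mR=-1; mL+mR=9 → advance +1; mR−mL=-11 → turn -1·90°
n=4: pose=(-6,4,W); sL=8, sR=8; mL=8, mR=-4; mL+mR=4 → advance +1; mR−mL=-12 → turn -1·90°
n=5: pose=(-7,4,N); sL=4, sR=20/9; mL=20/9, mR=-2; mL+mR=2/9 → advance +1; mR−mL=-38/9 → turn -1·90°
n=6: pose=(-7,5,E); sL=8/5, sR=40/17; mL=40/17, mR=-4/5; mL+mR=132/85 → advance +1; mR−mL=-268/85 → turn -1·90°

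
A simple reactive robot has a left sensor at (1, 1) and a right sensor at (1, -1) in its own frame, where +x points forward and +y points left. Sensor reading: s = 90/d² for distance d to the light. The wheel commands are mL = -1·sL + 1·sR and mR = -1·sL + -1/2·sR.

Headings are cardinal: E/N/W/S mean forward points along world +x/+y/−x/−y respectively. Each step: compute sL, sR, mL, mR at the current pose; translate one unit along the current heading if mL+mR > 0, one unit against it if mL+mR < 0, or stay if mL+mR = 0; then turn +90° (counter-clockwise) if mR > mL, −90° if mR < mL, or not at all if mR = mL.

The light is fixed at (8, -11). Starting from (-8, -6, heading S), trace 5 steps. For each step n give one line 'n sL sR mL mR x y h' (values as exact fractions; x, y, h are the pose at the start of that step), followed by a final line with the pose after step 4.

n=0: pose=(-8,-6,S); sL=90/241, sR=18/61; mL=-1152/14701, mR=-7659/14701; mL+mR=-8811/14701 → advance -1; mR−mL=-27/61 → turn -1·90°
n=1: pose=(-8,-5,W); sL=45/157, sR=45/169; mL=-540/26533, mR=-22275/53066; mL+mR=-23355/53066 → advance -1; mR−mL=-135/338 → turn -1·90°
n=2: pose=(-7,-5,N); sL=18/61, sR=18/49; mL=216/2989, mR=-1431/2989; mL+mR=-1215/2989 → advance -1; mR−mL=-27/49 → turn -1·90°
n=3: pose=(-7,-6,E); sL=45/116, sR=45/106; mL=225/6148, mR=-1845/3074; mL+mR=-3465/6148 → advance -1; mR−mL=-135/212 → turn -1·90°
n=4: pose=(-8,-6,S); sL=90/241, sR=18/61; mL=-1152/14701, mR=-7659/14701; mL+mR=-8811/14701 → advance -1; mR−mL=-27/61 → turn -1·90°

0 90/241 18/61 -1152/14701 -7659/14701 -8 -6 S
1 45/157 45/169 -540/26533 -22275/53066 -8 -5 W
2 18/61 18/49 216/2989 -1431/2989 -7 -5 N
3 45/116 45/106 225/6148 -1845/3074 -7 -6 E
4 90/241 18/61 -1152/14701 -7659/14701 -8 -6 S
final -8 -5 W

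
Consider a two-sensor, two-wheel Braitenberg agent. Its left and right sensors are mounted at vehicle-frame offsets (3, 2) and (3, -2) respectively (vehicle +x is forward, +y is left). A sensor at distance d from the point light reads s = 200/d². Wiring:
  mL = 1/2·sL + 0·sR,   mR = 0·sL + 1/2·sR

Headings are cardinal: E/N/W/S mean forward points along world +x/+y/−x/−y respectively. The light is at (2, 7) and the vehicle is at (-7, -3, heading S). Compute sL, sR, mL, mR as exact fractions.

100/109 20/29 50/109 10/29

left sensor world pos  = (-5, -6); dL² = 218
right sensor world pos = (-9, -6); dR² = 290
sL = 200/218 = 100/109
sR = 200/290 = 20/29
mL = 1/2·sL + 0·sR = 50/109
mR = 0·sL + 1/2·sR = 10/29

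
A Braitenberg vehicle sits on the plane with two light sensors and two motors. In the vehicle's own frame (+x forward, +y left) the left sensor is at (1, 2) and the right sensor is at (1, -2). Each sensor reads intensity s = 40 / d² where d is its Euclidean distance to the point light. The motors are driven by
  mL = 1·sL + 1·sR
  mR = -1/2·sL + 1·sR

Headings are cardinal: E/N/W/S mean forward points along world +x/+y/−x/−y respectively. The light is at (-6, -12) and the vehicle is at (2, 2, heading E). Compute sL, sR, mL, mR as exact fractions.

40/337 8/45 4496/15165 1796/15165

left sensor world pos  = (3, 4); dL² = 337
right sensor world pos = (3, 0); dR² = 225
sL = 40/337 = 40/337
sR = 40/225 = 8/45
mL = 1·sL + 1·sR = 4496/15165
mR = -1/2·sL + 1·sR = 1796/15165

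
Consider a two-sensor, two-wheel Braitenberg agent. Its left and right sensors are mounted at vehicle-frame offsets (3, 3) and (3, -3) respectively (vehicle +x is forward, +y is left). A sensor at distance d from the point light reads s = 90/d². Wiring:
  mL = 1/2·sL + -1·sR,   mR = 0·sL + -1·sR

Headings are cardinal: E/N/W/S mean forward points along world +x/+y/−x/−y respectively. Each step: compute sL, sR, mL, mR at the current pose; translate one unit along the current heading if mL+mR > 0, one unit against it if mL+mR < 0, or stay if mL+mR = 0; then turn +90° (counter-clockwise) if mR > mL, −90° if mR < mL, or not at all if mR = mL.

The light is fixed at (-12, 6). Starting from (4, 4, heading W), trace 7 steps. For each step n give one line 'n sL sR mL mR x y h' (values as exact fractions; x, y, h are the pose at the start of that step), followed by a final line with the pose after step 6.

0 45/97 9/17 -981/3298 -9/17 4 4 W
1 90/197 90/401 315/78997 -90/401 5 4 N
2 9/40 45/218 -819/8720 -45/218 5 3 E
3 90/397 18/41 -5301/16277 -18/41 4 3 S
4 45/97 9/17 -981/3298 -9/17 4 4 W
5 90/197 90/401 315/78997 -90/401 5 4 N
6 9/40 45/218 -819/8720 -45/218 5 3 E
final 4 3 S

n=0: pose=(4,4,W); sL=45/97, sR=9/17; mL=-981/3298, mR=-9/17; mL+mR=-2727/3298 → advance -1; mR−mL=-45/194 → turn -1·90°
n=1: pose=(5,4,N); sL=90/197, sR=90/401; mL=315/78997, mR=-90/401; mL+mR=-17415/78997 → advance -1; mR−mL=-45/197 → turn -1·90°
n=2: pose=(5,3,E); sL=9/40, sR=45/218; mL=-819/8720, mR=-45/218; mL+mR=-2619/8720 → advance -1; mR−mL=-9/80 → turn -1·90°
n=3: pose=(4,3,S); sL=90/397, sR=18/41; mL=-5301/16277, mR=-18/41; mL+mR=-12447/16277 → advance -1; mR−mL=-45/397 → turn -1·90°
n=4: pose=(4,4,W); sL=45/97, sR=9/17; mL=-981/3298, mR=-9/17; mL+mR=-2727/3298 → advance -1; mR−mL=-45/194 → turn -1·90°
n=5: pose=(5,4,N); sL=90/197, sR=90/401; mL=315/78997, mR=-90/401; mL+mR=-17415/78997 → advance -1; mR−mL=-45/197 → turn -1·90°
n=6: pose=(5,3,E); sL=9/40, sR=45/218; mL=-819/8720, mR=-45/218; mL+mR=-2619/8720 → advance -1; mR−mL=-9/80 → turn -1·90°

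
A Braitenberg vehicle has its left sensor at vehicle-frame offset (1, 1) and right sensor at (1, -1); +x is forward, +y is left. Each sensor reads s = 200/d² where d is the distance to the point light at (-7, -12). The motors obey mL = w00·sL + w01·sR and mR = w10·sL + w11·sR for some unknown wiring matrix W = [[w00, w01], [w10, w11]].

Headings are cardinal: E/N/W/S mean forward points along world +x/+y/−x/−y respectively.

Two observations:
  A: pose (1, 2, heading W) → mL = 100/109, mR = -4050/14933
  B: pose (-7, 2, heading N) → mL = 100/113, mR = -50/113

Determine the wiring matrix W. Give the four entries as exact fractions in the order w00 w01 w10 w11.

obs A: pose=(1,2,W) → sL=100/109, sR=100/137, mL=100/109, mR=-4050/14933
obs B: pose=(-7,2,N) → sL=100/113, sR=100/113, mL=100/113, mR=-50/113
sensor matrix S = [[100/109, 100/137], [100/113, 100/113]]; det S = 280000/1687429
solve [mL_A; mL_B] = S·[w00; w01] and [mR_A; mR_B] = S·[w10; w11]:
  w00 = 1, w01 = 0, w10 = 1/2, w11 = -1

1 0 1/2 -1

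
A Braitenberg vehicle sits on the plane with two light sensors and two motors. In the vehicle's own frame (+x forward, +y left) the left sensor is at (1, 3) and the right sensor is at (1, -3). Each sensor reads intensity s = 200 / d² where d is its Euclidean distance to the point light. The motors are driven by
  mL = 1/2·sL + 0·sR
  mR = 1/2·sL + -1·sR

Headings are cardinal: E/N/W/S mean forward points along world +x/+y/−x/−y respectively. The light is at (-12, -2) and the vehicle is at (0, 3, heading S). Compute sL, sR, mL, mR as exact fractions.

left sensor world pos  = (3, 2); dL² = 241
right sensor world pos = (-3, 2); dR² = 97
sL = 200/241 = 200/241
sR = 200/97 = 200/97
mL = 1/2·sL + 0·sR = 100/241
mR = 1/2·sL + -1·sR = -38500/23377

200/241 200/97 100/241 -38500/23377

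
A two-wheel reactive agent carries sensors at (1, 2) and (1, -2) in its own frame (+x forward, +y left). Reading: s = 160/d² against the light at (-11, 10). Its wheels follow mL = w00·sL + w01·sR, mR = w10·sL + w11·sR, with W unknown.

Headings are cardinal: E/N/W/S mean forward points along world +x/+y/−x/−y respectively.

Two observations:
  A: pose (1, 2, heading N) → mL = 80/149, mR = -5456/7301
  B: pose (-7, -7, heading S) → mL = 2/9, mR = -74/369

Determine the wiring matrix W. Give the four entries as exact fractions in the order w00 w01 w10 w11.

1/2 0 -1 1/2

obs A: pose=(1,2,N) → sL=160/149, sR=32/49, mL=80/149, mR=-5456/7301
obs B: pose=(-7,-7,S) → sL=4/9, sR=20/41, mL=2/9, mR=-74/369
sensor matrix S = [[160/149, 32/49], [4/9, 20/41]]; det S = 629248/2694069
solve [mL_A; mL_B] = S·[w00; w01] and [mR_A; mR_B] = S·[w10; w11]:
  w00 = 1/2, w01 = 0, w10 = -1, w11 = 1/2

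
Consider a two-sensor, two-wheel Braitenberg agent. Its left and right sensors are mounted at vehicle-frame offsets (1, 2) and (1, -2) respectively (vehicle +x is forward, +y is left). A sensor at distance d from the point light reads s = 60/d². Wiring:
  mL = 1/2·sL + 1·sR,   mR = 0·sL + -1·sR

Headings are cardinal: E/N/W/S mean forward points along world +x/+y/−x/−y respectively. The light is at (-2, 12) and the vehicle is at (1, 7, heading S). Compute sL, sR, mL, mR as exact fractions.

left sensor world pos  = (3, 6); dL² = 61
right sensor world pos = (-1, 6); dR² = 37
sL = 60/61 = 60/61
sR = 60/37 = 60/37
mL = 1/2·sL + 1·sR = 4770/2257
mR = 0·sL + -1·sR = -60/37

60/61 60/37 4770/2257 -60/37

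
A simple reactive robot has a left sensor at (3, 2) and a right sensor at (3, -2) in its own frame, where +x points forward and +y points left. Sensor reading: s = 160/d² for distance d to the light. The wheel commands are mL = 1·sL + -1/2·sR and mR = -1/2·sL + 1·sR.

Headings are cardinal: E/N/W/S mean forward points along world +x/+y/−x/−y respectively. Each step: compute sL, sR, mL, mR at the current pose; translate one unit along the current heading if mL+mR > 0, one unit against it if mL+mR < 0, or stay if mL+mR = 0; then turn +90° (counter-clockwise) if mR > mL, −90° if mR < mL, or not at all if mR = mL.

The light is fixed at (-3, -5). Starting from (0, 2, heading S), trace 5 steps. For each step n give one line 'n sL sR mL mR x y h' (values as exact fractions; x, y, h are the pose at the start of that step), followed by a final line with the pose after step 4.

n=0: pose=(0,2,S); sL=160/41, sR=160/17; mL=-560/697, mR=5200/697; mL+mR=4640/697 → advance +1; mR−mL=5760/697 → turn +1·90°
n=1: pose=(0,1,E); sL=8/5, sR=40/13; mL=4/65, mR=148/65; mL+mR=152/65 → advance +1; mR−mL=144/65 → turn +1·90°
n=2: pose=(1,1,N); sL=32/17, sR=160/117; mL=2384/1989, mR=848/1989; mL+mR=3232/1989 → advance +1; mR−mL=-512/663 → turn -1·90°
n=3: pose=(1,2,E); sL=16/13, sR=80/37; mL=72/481, mR=744/481; mL+mR=816/481 → advance +1; mR−mL=672/481 → turn +1·90°
n=4: pose=(2,2,N); sL=160/109, sR=160/149; mL=15120/16241, mR=5520/16241; mL+mR=20640/16241 → advance +1; mR−mL=-9600/16241 → turn -1·90°

0 160/41 160/17 -560/697 5200/697 0 2 S
1 8/5 40/13 4/65 148/65 0 1 E
2 32/17 160/117 2384/1989 848/1989 1 1 N
3 16/13 80/37 72/481 744/481 1 2 E
4 160/109 160/149 15120/16241 5520/16241 2 2 N
final 2 3 E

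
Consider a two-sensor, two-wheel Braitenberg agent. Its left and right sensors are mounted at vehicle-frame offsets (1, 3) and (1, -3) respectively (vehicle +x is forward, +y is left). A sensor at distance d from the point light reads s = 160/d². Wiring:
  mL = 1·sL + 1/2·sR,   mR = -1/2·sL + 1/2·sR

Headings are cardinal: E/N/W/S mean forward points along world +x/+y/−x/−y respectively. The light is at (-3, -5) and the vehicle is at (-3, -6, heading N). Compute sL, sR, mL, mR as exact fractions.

left sensor world pos  = (-6, -5); dL² = 9
right sensor world pos = (0, -5); dR² = 9
sL = 160/9 = 160/9
sR = 160/9 = 160/9
mL = 1·sL + 1/2·sR = 80/3
mR = -1/2·sL + 1/2·sR = 0

160/9 160/9 80/3 0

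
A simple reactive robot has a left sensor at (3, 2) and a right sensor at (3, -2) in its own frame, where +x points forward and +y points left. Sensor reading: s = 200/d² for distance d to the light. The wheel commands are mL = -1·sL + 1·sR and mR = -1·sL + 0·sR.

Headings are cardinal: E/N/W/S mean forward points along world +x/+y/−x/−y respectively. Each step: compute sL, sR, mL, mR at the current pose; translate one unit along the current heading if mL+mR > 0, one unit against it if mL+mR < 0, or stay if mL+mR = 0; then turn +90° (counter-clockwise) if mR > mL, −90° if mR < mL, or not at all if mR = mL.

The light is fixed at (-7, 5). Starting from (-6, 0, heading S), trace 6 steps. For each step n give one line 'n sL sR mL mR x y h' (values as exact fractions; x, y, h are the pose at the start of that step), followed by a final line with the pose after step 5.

n=0: pose=(-6,0,S); sL=200/73, sR=40/13; mL=320/949, mR=-200/73; mL+mR=-2280/949 → advance -1; mR−mL=-40/13 → turn -1·90°
n=1: pose=(-6,1,W); sL=5, sR=25; mL=20, mR=-5; mL+mR=15 → advance +1; mR−mL=-25 → turn -1·90°
n=2: pose=(-7,1,N); sL=40, sR=40; mL=0, mR=-40; mL+mR=-40 → advance -1; mR−mL=-40 → turn -1·90°
n=3: pose=(-7,0,E); sL=100/9, sR=100/29; mL=-2000/261, mR=-100/9; mL+mR=-4900/261 → advance -1; mR−mL=-100/29 → turn -1·90°
n=4: pose=(-8,0,S); sL=40/13, sR=200/73; mL=-320/949, mR=-40/13; mL+mR=-3240/949 → advance -1; mR−mL=-200/73 → turn -1·90°
n=5: pose=(-8,1,W); sL=50/13, sR=10; mL=80/13, mR=-50/13; mL+mR=30/13 → advance +1; mR−mL=-10 → turn -1·90°

0 200/73 40/13 320/949 -200/73 -6 0 S
1 5 25 20 -5 -6 1 W
2 40 40 0 -40 -7 1 N
3 100/9 100/29 -2000/261 -100/9 -7 0 E
4 40/13 200/73 -320/949 -40/13 -8 0 S
5 50/13 10 80/13 -50/13 -8 1 W
final -9 1 N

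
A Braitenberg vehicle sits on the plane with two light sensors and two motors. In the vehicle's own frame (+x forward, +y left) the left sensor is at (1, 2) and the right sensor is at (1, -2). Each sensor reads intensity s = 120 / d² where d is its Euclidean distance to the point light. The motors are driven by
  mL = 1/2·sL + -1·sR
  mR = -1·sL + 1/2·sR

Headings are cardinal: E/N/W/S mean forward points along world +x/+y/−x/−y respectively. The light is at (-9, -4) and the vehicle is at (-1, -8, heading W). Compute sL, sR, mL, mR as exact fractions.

left sensor world pos  = (-2, -10); dL² = 85
right sensor world pos = (-2, -6); dR² = 53
sL = 120/85 = 24/17
sR = 120/53 = 120/53
mL = 1/2·sL + -1·sR = -1404/901
mR = -1·sL + 1/2·sR = -252/901

24/17 120/53 -1404/901 -252/901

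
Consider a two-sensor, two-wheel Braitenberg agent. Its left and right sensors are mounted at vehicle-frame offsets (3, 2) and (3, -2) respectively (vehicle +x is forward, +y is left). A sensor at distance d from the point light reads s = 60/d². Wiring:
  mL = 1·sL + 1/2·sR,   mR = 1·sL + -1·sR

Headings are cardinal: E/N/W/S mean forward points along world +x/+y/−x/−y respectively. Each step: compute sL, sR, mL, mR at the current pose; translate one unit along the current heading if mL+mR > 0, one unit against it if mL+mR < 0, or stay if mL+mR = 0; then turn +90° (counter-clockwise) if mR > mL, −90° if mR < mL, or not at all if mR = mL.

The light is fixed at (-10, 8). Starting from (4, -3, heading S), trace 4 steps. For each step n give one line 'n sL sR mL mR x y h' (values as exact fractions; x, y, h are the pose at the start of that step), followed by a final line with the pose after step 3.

n=0: pose=(4,-3,S); sL=15/113, sR=3/17; mL=849/3842, mR=-84/1921; mL+mR=681/3842 → advance +1; mR−mL=-9/34 → turn -1·90°
n=1: pose=(4,-4,W); sL=60/317, sR=60/221; mL=22770/70057, mR=-5760/70057; mL+mR=17010/70057 → advance +1; mR−mL=-90/221 → turn -1·90°
n=2: pose=(3,-4,N); sL=30/101, sR=10/51; mL=2035/5151, mR=520/5151; mL+mR=2555/5151 → advance +1; mR−mL=-5/17 → turn -1·90°
n=3: pose=(3,-3,E); sL=60/337, sR=12/85; mL=7122/28645, mR=1056/28645; mL+mR=8178/28645 → advance +1; mR−mL=-18/85 → turn -1·90°

0 15/113 3/17 849/3842 -84/1921 4 -3 S
1 60/317 60/221 22770/70057 -5760/70057 4 -4 W
2 30/101 10/51 2035/5151 520/5151 3 -4 N
3 60/337 12/85 7122/28645 1056/28645 3 -3 E
final 4 -3 S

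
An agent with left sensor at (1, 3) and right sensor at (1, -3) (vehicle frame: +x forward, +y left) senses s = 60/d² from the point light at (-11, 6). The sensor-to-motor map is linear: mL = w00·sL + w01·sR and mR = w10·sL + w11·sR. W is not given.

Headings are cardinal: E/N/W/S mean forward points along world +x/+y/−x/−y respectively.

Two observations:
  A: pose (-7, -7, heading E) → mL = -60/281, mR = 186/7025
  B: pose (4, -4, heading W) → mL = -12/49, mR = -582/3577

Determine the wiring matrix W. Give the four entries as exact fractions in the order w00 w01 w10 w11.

0 -1 1/2 -1

obs A: pose=(-7,-7,E) → sL=12/25, sR=60/281, mL=-60/281, mR=186/7025
obs B: pose=(4,-4,W) → sL=12/73, sR=12/49, mL=-12/49, mR=-582/3577
sensor matrix S = [[12/25, 60/281], [12/73, 12/49]]; det S = 2071872/25128425
solve [mL_A; mL_B] = S·[w00; w01] and [mR_A; mR_B] = S·[w10; w11]:
  w00 = 0, w01 = -1, w10 = 1/2, w11 = -1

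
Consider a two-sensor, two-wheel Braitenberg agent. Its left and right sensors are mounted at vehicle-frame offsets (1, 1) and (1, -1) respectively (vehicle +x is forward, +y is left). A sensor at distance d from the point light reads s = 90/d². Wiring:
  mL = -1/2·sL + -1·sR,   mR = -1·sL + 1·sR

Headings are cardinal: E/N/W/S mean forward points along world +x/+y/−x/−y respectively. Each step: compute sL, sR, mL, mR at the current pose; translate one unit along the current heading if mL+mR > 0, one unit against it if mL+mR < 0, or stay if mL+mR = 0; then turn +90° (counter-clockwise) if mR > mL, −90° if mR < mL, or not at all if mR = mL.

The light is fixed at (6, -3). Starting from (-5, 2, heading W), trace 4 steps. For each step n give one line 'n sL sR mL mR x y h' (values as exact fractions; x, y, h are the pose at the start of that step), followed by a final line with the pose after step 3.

0 9/16 1/2 -25/32 -1/16 -5 2 W
1 90/97 90/137 -14895/13289 -3600/13289 -4 2 S
2 9/13 45/53 -1647/1378 108/689 -4 3 E
3 90/193 90/149 -24075/28757 3960/28757 -5 3 N
final -5 2 W

n=0: pose=(-5,2,W); sL=9/16, sR=1/2; mL=-25/32, mR=-1/16; mL+mR=-27/32 → advance -1; mR−mL=23/32 → turn +1·90°
n=1: pose=(-4,2,S); sL=90/97, sR=90/137; mL=-14895/13289, mR=-3600/13289; mL+mR=-135/97 → advance -1; mR−mL=11295/13289 → turn +1·90°
n=2: pose=(-4,3,E); sL=9/13, sR=45/53; mL=-1647/1378, mR=108/689; mL+mR=-27/26 → advance -1; mR−mL=1863/1378 → turn +1·90°
n=3: pose=(-5,3,N); sL=90/193, sR=90/149; mL=-24075/28757, mR=3960/28757; mL+mR=-135/193 → advance -1; mR−mL=28035/28757 → turn +1·90°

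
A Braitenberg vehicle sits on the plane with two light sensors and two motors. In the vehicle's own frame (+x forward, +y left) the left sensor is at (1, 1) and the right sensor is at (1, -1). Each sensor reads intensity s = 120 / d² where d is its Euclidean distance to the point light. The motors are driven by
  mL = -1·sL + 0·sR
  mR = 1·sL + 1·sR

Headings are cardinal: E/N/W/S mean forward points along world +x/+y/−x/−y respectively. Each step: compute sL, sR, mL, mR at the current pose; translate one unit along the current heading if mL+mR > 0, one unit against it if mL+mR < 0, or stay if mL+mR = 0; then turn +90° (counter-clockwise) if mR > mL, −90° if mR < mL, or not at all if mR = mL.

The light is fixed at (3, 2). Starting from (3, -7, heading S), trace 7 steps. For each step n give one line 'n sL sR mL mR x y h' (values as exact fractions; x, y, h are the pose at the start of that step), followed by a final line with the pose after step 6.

0 120/101 120/101 -120/101 240/101 3 -7 S
1 60/41 60/61 -60/41 6120/2501 3 -8 E
2 40/27 24/17 -40/27 1328/459 4 -8 N
3 6/5 15/8 -6/5 123/40 4 -7 W
4 120/101 120/101 -120/101 240/101 3 -7 S
5 60/41 60/61 -60/41 6120/2501 3 -8 E
6 40/27 24/17 -40/27 1328/459 4 -8 N
final 4 -7 W

n=0: pose=(3,-7,S); sL=120/101, sR=120/101; mL=-120/101, mR=240/101; mL+mR=120/101 → advance +1; mR−mL=360/101 → turn +1·90°
n=1: pose=(3,-8,E); sL=60/41, sR=60/61; mL=-60/41, mR=6120/2501; mL+mR=60/61 → advance +1; mR−mL=9780/2501 → turn +1·90°
n=2: pose=(4,-8,N); sL=40/27, sR=24/17; mL=-40/27, mR=1328/459; mL+mR=24/17 → advance +1; mR−mL=2008/459 → turn +1·90°
n=3: pose=(4,-7,W); sL=6/5, sR=15/8; mL=-6/5, mR=123/40; mL+mR=15/8 → advance +1; mR−mL=171/40 → turn +1·90°
n=4: pose=(3,-7,S); sL=120/101, sR=120/101; mL=-120/101, mR=240/101; mL+mR=120/101 → advance +1; mR−mL=360/101 → turn +1·90°
n=5: pose=(3,-8,E); sL=60/41, sR=60/61; mL=-60/41, mR=6120/2501; mL+mR=60/61 → advance +1; mR−mL=9780/2501 → turn +1·90°
n=6: pose=(4,-8,N); sL=40/27, sR=24/17; mL=-40/27, mR=1328/459; mL+mR=24/17 → advance +1; mR−mL=2008/459 → turn +1·90°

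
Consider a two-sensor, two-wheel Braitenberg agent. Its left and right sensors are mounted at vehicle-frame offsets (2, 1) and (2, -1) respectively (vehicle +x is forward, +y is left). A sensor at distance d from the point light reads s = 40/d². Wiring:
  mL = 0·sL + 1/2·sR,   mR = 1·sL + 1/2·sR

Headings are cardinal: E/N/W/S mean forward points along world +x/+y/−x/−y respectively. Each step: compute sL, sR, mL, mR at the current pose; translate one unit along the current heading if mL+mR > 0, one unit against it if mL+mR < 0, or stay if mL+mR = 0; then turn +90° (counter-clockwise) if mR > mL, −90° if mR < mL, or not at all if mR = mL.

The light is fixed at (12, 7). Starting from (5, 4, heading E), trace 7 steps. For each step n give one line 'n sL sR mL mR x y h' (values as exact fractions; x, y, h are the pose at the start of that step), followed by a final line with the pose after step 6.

n=0: pose=(5,4,E); sL=40/29, sR=40/41; mL=20/41, mR=2220/1189; mL+mR=2800/1189 → advance +1; mR−mL=40/29 → turn +1·90°
n=1: pose=(6,4,N); sL=4/5, sR=20/13; mL=10/13, mR=102/65; mL+mR=152/65 → advance +1; mR−mL=4/5 → turn +1·90°
n=2: pose=(6,5,W); sL=40/73, sR=8/13; mL=4/13, mR=812/949; mL+mR=1104/949 → advance +1; mR−mL=40/73 → turn +1·90°
n=3: pose=(5,5,S); sL=10/13, sR=1/2; mL=1/4, mR=53/52; mL+mR=33/26 → advance +1; mR−mL=10/13 → turn +1·90°
n=4: pose=(5,4,E); sL=40/29, sR=40/41; mL=20/41, mR=2220/1189; mL+mR=2800/1189 → advance +1; mR−mL=40/29 → turn +1·90°
n=5: pose=(6,4,N); sL=4/5, sR=20/13; mL=10/13, mR=102/65; mL+mR=152/65 → advance +1; mR−mL=4/5 → turn +1·90°
n=6: pose=(6,5,W); sL=40/73, sR=8/13; mL=4/13, mR=812/949; mL+mR=1104/949 → advance +1; mR−mL=40/73 → turn +1·90°

0 40/29 40/41 20/41 2220/1189 5 4 E
1 4/5 20/13 10/13 102/65 6 4 N
2 40/73 8/13 4/13 812/949 6 5 W
3 10/13 1/2 1/4 53/52 5 5 S
4 40/29 40/41 20/41 2220/1189 5 4 E
5 4/5 20/13 10/13 102/65 6 4 N
6 40/73 8/13 4/13 812/949 6 5 W
final 5 5 S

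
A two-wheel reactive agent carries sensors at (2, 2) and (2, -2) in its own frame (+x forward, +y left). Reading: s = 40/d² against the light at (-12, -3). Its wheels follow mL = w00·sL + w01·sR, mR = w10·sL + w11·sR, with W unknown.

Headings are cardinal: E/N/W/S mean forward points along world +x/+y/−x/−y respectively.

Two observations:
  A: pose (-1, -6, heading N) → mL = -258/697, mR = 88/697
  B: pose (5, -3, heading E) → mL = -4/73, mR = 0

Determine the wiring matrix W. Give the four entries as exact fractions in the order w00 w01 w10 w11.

-1 1/2 1/2 -1/2

obs A: pose=(-1,-6,N) → sL=20/41, sR=4/17, mL=-258/697, mR=88/697
obs B: pose=(5,-3,E) → sL=8/73, sR=8/73, mL=-4/73, mR=0
sensor matrix S = [[20/41, 4/17], [8/73, 8/73]]; det S = 1408/50881
solve [mL_A; mL_B] = S·[w00; w01] and [mR_A; mR_B] = S·[w10; w11]:
  w00 = -1, w01 = 1/2, w10 = 1/2, w11 = -1/2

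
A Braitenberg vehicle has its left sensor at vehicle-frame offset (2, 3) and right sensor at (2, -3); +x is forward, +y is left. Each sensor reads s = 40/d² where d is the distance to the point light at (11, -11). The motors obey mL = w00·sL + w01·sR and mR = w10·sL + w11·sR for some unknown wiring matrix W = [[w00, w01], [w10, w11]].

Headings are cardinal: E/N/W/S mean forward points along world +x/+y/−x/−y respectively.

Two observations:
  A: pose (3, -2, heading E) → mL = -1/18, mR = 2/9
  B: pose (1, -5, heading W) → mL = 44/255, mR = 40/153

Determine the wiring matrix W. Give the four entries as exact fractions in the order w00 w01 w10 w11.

obs A: pose=(3,-2,E) → sL=2/9, sR=5/9, mL=-1/18, mR=2/9
obs B: pose=(1,-5,W) → sL=40/153, sR=8/45, mL=44/255, mR=40/153
sensor matrix S = [[2/9, 5/9], [40/153, 8/45]]; det S = -728/6885
solve [mL_A; mL_B] = S·[w00; w01] and [mR_A; mR_B] = S·[w10; w11]:
  w00 = 1, w01 = -1/2, w10 = 1, w11 = 0

1 -1/2 1 0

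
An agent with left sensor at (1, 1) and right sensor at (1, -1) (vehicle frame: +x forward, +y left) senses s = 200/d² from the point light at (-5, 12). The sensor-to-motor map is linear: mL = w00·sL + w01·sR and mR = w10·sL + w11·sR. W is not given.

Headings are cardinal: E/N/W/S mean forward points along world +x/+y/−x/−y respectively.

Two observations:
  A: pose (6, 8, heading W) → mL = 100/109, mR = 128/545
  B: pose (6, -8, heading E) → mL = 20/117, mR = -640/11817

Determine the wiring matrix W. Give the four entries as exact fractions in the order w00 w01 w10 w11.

obs A: pose=(6,8,W) → sL=8/5, sR=200/109, mL=100/109, mR=128/545
obs B: pose=(6,-8,E) → sL=40/101, sR=40/117, mL=20/117, mR=-640/11817
sensor matrix S = [[8/5, 200/109], [40/101, 40/117]]; det S = -231424/1288053
solve [mL_A; mL_B] = S·[w00; w01] and [mR_A; mR_B] = S·[w10; w11]:
  w00 = 0, w01 = 1/2, w10 = -1, w11 = 1

0 1/2 -1 1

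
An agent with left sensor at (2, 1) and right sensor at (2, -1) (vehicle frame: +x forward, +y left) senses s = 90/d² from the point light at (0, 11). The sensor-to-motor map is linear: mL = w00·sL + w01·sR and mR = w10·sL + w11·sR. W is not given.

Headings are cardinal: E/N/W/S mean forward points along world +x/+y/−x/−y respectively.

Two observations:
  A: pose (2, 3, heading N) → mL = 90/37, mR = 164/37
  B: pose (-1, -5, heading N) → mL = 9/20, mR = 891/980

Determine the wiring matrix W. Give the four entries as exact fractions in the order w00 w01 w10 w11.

1 0 1 1

obs A: pose=(2,3,N) → sL=90/37, sR=2, mL=90/37, mR=164/37
obs B: pose=(-1,-5,N) → sL=9/20, sR=45/98, mL=9/20, mR=891/980
sensor matrix S = [[90/37, 2], [9/20, 45/98]]; det S = 3933/18130
solve [mL_A; mL_B] = S·[w00; w01] and [mR_A; mR_B] = S·[w10; w11]:
  w00 = 1, w01 = 0, w10 = 1, w11 = 1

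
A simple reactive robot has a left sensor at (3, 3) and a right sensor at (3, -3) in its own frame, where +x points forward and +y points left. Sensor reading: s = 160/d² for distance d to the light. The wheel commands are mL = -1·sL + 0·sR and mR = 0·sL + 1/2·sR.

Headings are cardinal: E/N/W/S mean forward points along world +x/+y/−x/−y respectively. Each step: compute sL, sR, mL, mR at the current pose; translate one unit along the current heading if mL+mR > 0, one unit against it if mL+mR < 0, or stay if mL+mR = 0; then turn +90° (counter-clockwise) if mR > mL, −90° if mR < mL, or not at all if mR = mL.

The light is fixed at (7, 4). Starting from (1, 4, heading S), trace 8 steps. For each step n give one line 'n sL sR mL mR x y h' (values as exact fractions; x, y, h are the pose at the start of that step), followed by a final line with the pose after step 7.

n=0: pose=(1,4,S); sL=80/9, sR=16/9; mL=-80/9, mR=8/9; mL+mR=-8 → advance -1; mR−mL=88/9 → turn +1·90°
n=1: pose=(1,5,E); sL=32/5, sR=160/13; mL=-32/5, mR=80/13; mL+mR=-16/65 → advance -1; mR−mL=816/65 → turn +1·90°
n=2: pose=(0,5,N); sL=40/29, sR=5; mL=-40/29, mR=5/2; mL+mR=65/58 → advance +1; mR−mL=225/58 → turn +1·90°
n=3: pose=(0,6,W); sL=160/101, sR=32/25; mL=-160/101, mR=16/25; mL+mR=-2384/2525 → advance -1; mR−mL=5616/2525 → turn +1·90°
n=4: pose=(1,6,S); sL=16, sR=80/41; mL=-16, mR=40/41; mL+mR=-616/41 → advance -1; mR−mL=696/41 → turn +1·90°
n=5: pose=(1,7,E); sL=32/9, sR=160/9; mL=-32/9, mR=80/9; mL+mR=16/3 → advance +1; mR−mL=112/9 → turn +1·90°
n=6: pose=(2,7,N); sL=8/5, sR=4; mL=-8/5, mR=2; mL+mR=2/5 → advance +1; mR−mL=18/5 → turn +1·90°
n=7: pose=(2,8,W); sL=32/13, sR=160/113; mL=-32/13, mR=80/113; mL+mR=-2576/1469 → advance -1; mR−mL=4656/1469 → turn +1·90°

0 80/9 16/9 -80/9 8/9 1 4 S
1 32/5 160/13 -32/5 80/13 1 5 E
2 40/29 5 -40/29 5/2 0 5 N
3 160/101 32/25 -160/101 16/25 0 6 W
4 16 80/41 -16 40/41 1 6 S
5 32/9 160/9 -32/9 80/9 1 7 E
6 8/5 4 -8/5 2 2 7 N
7 32/13 160/113 -32/13 80/113 2 8 W
final 3 8 S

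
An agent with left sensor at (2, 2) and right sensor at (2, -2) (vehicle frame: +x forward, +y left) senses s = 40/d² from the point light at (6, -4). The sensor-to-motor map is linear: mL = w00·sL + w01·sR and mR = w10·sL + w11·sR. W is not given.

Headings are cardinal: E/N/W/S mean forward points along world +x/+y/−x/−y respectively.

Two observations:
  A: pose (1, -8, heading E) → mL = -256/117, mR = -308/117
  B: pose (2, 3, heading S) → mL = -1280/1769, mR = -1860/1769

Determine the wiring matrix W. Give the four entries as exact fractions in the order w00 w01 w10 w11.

obs A: pose=(1,-8,E) → sL=40/13, sR=8/9, mL=-256/117, mR=-308/117
obs B: pose=(2,3,S) → sL=40/29, sR=40/61, mL=-1280/1769, mR=-1860/1769
sensor matrix S = [[40/13, 8/9], [40/29, 40/61]]; det S = 163840/206973
solve [mL_A; mL_B] = S·[w00; w01] and [mR_A; mR_B] = S·[w10; w11]:
  w00 = -1, w01 = 1, w10 = -1, w11 = 1/2

-1 1 -1 1/2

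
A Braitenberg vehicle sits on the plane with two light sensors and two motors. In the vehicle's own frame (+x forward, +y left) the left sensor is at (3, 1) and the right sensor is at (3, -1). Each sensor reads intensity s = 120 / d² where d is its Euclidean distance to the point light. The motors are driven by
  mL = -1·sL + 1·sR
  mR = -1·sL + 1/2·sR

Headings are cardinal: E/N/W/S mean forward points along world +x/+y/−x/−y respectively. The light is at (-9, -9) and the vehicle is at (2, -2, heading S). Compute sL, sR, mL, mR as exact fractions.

3/4 30/29 33/116 -27/116

left sensor world pos  = (3, -5); dL² = 160
right sensor world pos = (1, -5); dR² = 116
sL = 120/160 = 3/4
sR = 120/116 = 30/29
mL = -1·sL + 1·sR = 33/116
mR = -1·sL + 1/2·sR = -27/116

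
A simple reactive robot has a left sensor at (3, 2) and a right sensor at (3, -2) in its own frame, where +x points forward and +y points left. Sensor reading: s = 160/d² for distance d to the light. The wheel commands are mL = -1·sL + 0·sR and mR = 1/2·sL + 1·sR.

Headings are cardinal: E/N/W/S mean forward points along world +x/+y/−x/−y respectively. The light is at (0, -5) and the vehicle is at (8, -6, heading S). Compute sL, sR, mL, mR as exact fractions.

40/29 40/13 -40/29 1420/377

left sensor world pos  = (10, -9); dL² = 116
right sensor world pos = (6, -9); dR² = 52
sL = 160/116 = 40/29
sR = 160/52 = 40/13
mL = -1·sL + 0·sR = -40/29
mR = 1/2·sL + 1·sR = 1420/377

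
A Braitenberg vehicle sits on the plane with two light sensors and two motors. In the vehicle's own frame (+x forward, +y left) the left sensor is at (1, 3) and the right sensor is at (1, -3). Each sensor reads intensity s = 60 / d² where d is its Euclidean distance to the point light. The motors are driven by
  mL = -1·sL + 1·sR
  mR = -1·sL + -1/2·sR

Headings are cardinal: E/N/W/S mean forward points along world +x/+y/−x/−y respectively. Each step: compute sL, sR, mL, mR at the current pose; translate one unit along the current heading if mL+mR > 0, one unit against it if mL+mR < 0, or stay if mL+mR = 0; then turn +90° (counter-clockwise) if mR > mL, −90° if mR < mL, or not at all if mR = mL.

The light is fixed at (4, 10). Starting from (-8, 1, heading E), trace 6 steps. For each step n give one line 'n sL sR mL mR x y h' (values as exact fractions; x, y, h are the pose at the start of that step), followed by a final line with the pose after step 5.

0 60/157 12/53 -1296/8321 -4122/8321 -8 1 E
1 3/10 15/89 -117/890 -171/445 -9 1 S
2 60/317 60/221 5760/70057 -22770/70057 -9 2 W
3 30/137 6/13 432/1781 -801/1781 -8 2 N
4 60/157 12/53 -1296/8321 -4122/8321 -8 1 E
5 3/10 15/89 -117/890 -171/445 -9 1 S
final -9 2 W

n=0: pose=(-8,1,E); sL=60/157, sR=12/53; mL=-1296/8321, mR=-4122/8321; mL+mR=-5418/8321 → advance -1; mR−mL=-18/53 → turn -1·90°
n=1: pose=(-9,1,S); sL=3/10, sR=15/89; mL=-117/890, mR=-171/445; mL+mR=-459/890 → advance -1; mR−mL=-45/178 → turn -1·90°
n=2: pose=(-9,2,W); sL=60/317, sR=60/221; mL=5760/70057, mR=-22770/70057; mL+mR=-17010/70057 → advance -1; mR−mL=-90/221 → turn -1·90°
n=3: pose=(-8,2,N); sL=30/137, sR=6/13; mL=432/1781, mR=-801/1781; mL+mR=-369/1781 → advance -1; mR−mL=-9/13 → turn -1·90°
n=4: pose=(-8,1,E); sL=60/157, sR=12/53; mL=-1296/8321, mR=-4122/8321; mL+mR=-5418/8321 → advance -1; mR−mL=-18/53 → turn -1·90°
n=5: pose=(-9,1,S); sL=3/10, sR=15/89; mL=-117/890, mR=-171/445; mL+mR=-459/890 → advance -1; mR−mL=-45/178 → turn -1·90°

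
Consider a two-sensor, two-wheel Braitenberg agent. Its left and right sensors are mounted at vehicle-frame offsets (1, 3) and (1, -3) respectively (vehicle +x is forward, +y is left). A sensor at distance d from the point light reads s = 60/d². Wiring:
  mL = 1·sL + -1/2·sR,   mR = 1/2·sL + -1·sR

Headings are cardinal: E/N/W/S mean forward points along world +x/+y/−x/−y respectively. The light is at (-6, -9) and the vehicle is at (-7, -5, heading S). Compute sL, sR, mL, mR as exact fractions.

60/13 12/5 222/65 -6/65

left sensor world pos  = (-4, -6); dL² = 13
right sensor world pos = (-10, -6); dR² = 25
sL = 60/13 = 60/13
sR = 60/25 = 12/5
mL = 1·sL + -1/2·sR = 222/65
mR = 1/2·sL + -1·sR = -6/65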